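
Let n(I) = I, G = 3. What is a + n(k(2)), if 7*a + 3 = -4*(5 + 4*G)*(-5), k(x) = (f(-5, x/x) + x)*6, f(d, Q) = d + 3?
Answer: 337/7 ≈ 48.143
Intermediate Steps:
f(d, Q) = 3 + d
k(x) = -12 + 6*x (k(x) = ((3 - 5) + x)*6 = (-2 + x)*6 = -12 + 6*x)
a = 337/7 (a = -3/7 + (-4*(5 + 4*3)*(-5))/7 = -3/7 + (-4*(5 + 12)*(-5))/7 = -3/7 + (-4*17*(-5))/7 = -3/7 + (-68*(-5))/7 = -3/7 + (⅐)*340 = -3/7 + 340/7 = 337/7 ≈ 48.143)
a + n(k(2)) = 337/7 + (-12 + 6*2) = 337/7 + (-12 + 12) = 337/7 + 0 = 337/7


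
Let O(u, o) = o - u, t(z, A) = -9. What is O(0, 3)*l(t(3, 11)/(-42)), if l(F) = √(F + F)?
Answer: 3*√21/7 ≈ 1.9640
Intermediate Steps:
l(F) = √2*√F (l(F) = √(2*F) = √2*√F)
O(0, 3)*l(t(3, 11)/(-42)) = (3 - 1*0)*(√2*√(-9/(-42))) = (3 + 0)*(√2*√(-9*(-1/42))) = 3*(√2*√(3/14)) = 3*(√2*(√42/14)) = 3*(√21/7) = 3*√21/7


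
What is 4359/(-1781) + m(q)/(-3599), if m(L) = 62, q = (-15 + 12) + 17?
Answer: -15798463/6409819 ≈ -2.4647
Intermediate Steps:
q = 14 (q = -3 + 17 = 14)
4359/(-1781) + m(q)/(-3599) = 4359/(-1781) + 62/(-3599) = 4359*(-1/1781) + 62*(-1/3599) = -4359/1781 - 62/3599 = -15798463/6409819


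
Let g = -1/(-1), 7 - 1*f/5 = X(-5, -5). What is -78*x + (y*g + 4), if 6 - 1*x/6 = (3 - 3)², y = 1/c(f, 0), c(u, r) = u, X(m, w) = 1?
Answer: -84119/30 ≈ -2804.0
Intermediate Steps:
f = 30 (f = 35 - 5*1 = 35 - 5 = 30)
g = 1 (g = -1*(-1) = 1)
y = 1/30 ≈ 0.033333
x = 36 (x = 36 - 6*(3 - 3)² = 36 - 6*0² = 36 - 6*0 = 36 + 0 = 36)
-78*x + (y*g + 4) = -78*36 + ((1/30)*1 + 4) = -2808 + (1/30 + 4) = -2808 + 121/30 = -84119/30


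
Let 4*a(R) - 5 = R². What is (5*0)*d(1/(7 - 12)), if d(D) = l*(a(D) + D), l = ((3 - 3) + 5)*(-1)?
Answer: 0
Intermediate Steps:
a(R) = 5/4 + R²/4
l = -5 (l = (0 + 5)*(-1) = 5*(-1) = -5)
d(D) = -25/4 - 5*D - 5*D²/4 (d(D) = -5*((5/4 + D²/4) + D) = -5*(5/4 + D + D²/4) = -25/4 - 5*D - 5*D²/4)
(5*0)*d(1/(7 - 12)) = (5*0)*(-25/4 - 5/(7 - 12) - 5/(4*(7 - 12)²)) = 0*(-25/4 - 5/(-5) - 5*(1/(-5))²/4) = 0*(-25/4 - 5*(-⅕) - 5*(-⅕)²/4) = 0*(-25/4 + 1 - 5/4*1/25) = 0*(-25/4 + 1 - 1/20) = 0*(-53/10) = 0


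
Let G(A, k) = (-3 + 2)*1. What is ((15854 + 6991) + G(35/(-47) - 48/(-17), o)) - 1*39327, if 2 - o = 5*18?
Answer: -16483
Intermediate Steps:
o = -88 (o = 2 - 5*18 = 2 - 1*90 = 2 - 90 = -88)
G(A, k) = -1 (G(A, k) = -1*1 = -1)
((15854 + 6991) + G(35/(-47) - 48/(-17), o)) - 1*39327 = ((15854 + 6991) - 1) - 1*39327 = (22845 - 1) - 39327 = 22844 - 39327 = -16483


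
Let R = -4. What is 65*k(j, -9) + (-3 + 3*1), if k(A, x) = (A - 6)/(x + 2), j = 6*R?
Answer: 1950/7 ≈ 278.57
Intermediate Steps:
j = -24 (j = 6*(-4) = -24)
k(A, x) = (-6 + A)/(2 + x)
65*k(j, -9) + (-3 + 3*1) = 65*((-6 - 24)/(2 - 9)) + (-3 + 3*1) = 65*(-30/(-7)) + (-3 + 3) = 65*(-1/7*(-30)) + 0 = 65*(30/7) + 0 = 1950/7 + 0 = 1950/7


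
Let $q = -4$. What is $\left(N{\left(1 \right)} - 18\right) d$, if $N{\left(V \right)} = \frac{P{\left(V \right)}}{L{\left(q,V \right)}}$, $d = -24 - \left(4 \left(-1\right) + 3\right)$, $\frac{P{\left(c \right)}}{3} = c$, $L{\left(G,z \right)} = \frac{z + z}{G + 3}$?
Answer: $\frac{897}{2} \approx 448.5$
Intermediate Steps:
$L{\left(G,z \right)} = \frac{2 z}{3 + G}$
$P{\left(c \right)} = 3 c$
$d = -23$ ($d = -24 - \left(-4 + 3\right) = -24 - -1 = -24 + 1 = -23$)
$N{\left(V \right)} = - \frac{3}{2}$ ($N{\left(V \right)} = \frac{3 V}{2 V \frac{1}{3 - 4}} = \frac{3 V}{2 V \frac{1}{-1}} = \frac{3 V}{2 V \left(-1\right)} = \frac{3 V}{\left(-2\right) V} = 3 V \left(- \frac{1}{2 V}\right) = - \frac{3}{2}$)
$\left(N{\left(1 \right)} - 18\right) d = \left(- \frac{3}{2} - 18\right) \left(-23\right) = \left(- \frac{39}{2}\right) \left(-23\right) = \frac{897}{2}$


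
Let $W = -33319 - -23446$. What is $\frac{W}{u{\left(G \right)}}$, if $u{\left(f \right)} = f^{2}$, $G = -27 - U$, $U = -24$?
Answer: $-1097$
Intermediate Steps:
$G = -3$ ($G = -27 - -24 = -27 + 24 = -3$)
$W = -9873$ ($W = -33319 + 23446 = -9873$)
$\frac{W}{u{\left(G \right)}} = - \frac{9873}{\left(-3\right)^{2}} = - \frac{9873}{9} = \left(-9873\right) \frac{1}{9} = -1097$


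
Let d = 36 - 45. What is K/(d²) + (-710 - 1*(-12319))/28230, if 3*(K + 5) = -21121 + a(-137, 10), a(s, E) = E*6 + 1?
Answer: -65791807/762210 ≈ -86.317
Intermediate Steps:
a(s, E) = 1 + 6*E (a(s, E) = 6*E + 1 = 1 + 6*E)
d = -9
K = -7025 (K = -5 + (-21121 + (1 + 6*10))/3 = -5 + (-21121 + (1 + 60))/3 = -5 + (-21121 + 61)/3 = -5 + (⅓)*(-21060) = -5 - 7020 = -7025)
K/(d²) + (-710 - 1*(-12319))/28230 = -7025/((-9)²) + (-710 - 1*(-12319))/28230 = -7025/81 + (-710 + 12319)*(1/28230) = -7025*1/81 + 11609*(1/28230) = -7025/81 + 11609/28230 = -65791807/762210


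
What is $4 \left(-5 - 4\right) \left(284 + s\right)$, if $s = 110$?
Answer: $-14184$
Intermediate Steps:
$4 \left(-5 - 4\right) \left(284 + s\right) = 4 \left(-5 - 4\right) \left(284 + 110\right) = 4 \left(-9\right) 394 = \left(-36\right) 394 = -14184$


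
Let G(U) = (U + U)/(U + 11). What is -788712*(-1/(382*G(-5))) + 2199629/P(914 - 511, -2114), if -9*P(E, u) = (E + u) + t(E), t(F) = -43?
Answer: 16830709983/1675070 ≈ 10048.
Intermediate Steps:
G(U) = 2*U/(11 + U) (G(U) = (2*U)/(11 + U) = 2*U/(11 + U))
P(E, u) = 43/9 - E/9 - u/9 (P(E, u) = -((E + u) - 43)/9 = -(-43 + E + u)/9 = 43/9 - E/9 - u/9)
-788712*(-1/(382*G(-5))) + 2199629/P(914 - 511, -2114) = -788712/((2*(-5)/(11 - 5))*(-382)) + 2199629/(43/9 - (914 - 511)/9 - 1/9*(-2114)) = -788712/((2*(-5)/6)*(-382)) + 2199629/(43/9 - 1/9*403 + 2114/9) = -788712/((2*(-5)*(1/6))*(-382)) + 2199629/(43/9 - 403/9 + 2114/9) = -788712/((-5/3*(-382))) + 2199629/(1754/9) = -788712/1910/3 + 2199629*(9/1754) = -788712*3/1910 + 19796661/1754 = -1183068/955 + 19796661/1754 = 16830709983/1675070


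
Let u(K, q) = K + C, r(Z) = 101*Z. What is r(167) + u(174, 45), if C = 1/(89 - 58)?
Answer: 528272/31 ≈ 17041.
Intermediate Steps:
C = 1/31 ≈ 0.032258
u(K, q) = 1/31 + K (u(K, q) = K + 1/31 = 1/31 + K)
r(167) + u(174, 45) = 101*167 + (1/31 + 174) = 16867 + 5395/31 = 528272/31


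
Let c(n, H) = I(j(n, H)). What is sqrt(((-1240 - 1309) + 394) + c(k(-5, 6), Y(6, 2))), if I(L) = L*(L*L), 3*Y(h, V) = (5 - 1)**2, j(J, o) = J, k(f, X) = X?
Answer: I*sqrt(1939) ≈ 44.034*I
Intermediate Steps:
Y(h, V) = 16/3 (Y(h, V) = (5 - 1)**2/3 = (1/3)*4**2 = (1/3)*16 = 16/3)
I(L) = L**3 (I(L) = L*L**2 = L**3)
c(n, H) = n**3
sqrt(((-1240 - 1309) + 394) + c(k(-5, 6), Y(6, 2))) = sqrt(((-1240 - 1309) + 394) + 6**3) = sqrt((-2549 + 394) + 216) = sqrt(-2155 + 216) = sqrt(-1939) = I*sqrt(1939)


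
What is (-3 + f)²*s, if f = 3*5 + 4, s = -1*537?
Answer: -137472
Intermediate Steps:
s = -537
f = 19 (f = 15 + 4 = 19)
(-3 + f)²*s = (-3 + 19)²*(-537) = 16²*(-537) = 256*(-537) = -137472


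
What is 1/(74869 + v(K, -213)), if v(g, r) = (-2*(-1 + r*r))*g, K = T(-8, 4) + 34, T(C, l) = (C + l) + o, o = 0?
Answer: -1/2647211 ≈ -3.7776e-7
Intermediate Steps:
T(C, l) = C + l (T(C, l) = (C + l) + 0 = C + l)
K = 30 (K = (-8 + 4) + 34 = -4 + 34 = 30)
v(g, r) = g*(2 - 2*r**2) (v(g, r) = (-2*(-1 + r**2))*g = (2 - 2*r**2)*g = g*(2 - 2*r**2))
1/(74869 + v(K, -213)) = 1/(74869 + 2*30*(1 - 1*(-213)**2)) = 1/(74869 + 2*30*(1 - 1*45369)) = 1/(74869 + 2*30*(1 - 45369)) = 1/(74869 + 2*30*(-45368)) = 1/(74869 - 2722080) = 1/(-2647211) = -1/2647211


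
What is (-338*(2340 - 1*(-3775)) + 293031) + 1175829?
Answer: -598010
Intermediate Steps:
(-338*(2340 - 1*(-3775)) + 293031) + 1175829 = (-338*(2340 + 3775) + 293031) + 1175829 = (-338*6115 + 293031) + 1175829 = (-2066870 + 293031) + 1175829 = -1773839 + 1175829 = -598010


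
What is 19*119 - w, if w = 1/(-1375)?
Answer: 3108876/1375 ≈ 2261.0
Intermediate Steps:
w = -1/1375 ≈ -0.00072727
19*119 - w = 19*119 - 1*(-1/1375) = 2261 + 1/1375 = 3108876/1375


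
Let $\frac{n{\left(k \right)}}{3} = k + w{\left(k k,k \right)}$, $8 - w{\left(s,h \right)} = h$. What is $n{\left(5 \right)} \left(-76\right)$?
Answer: $-1824$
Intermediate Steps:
$w{\left(s,h \right)} = 8 - h$
$n{\left(k \right)} = 24$ ($n{\left(k \right)} = 3 \left(k - \left(-8 + k\right)\right) = 3 \cdot 8 = 24$)
$n{\left(5 \right)} \left(-76\right) = 24 \left(-76\right) = -1824$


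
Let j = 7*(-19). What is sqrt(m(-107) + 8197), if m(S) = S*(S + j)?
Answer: sqrt(33877) ≈ 184.06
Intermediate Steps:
j = -133
m(S) = S*(-133 + S) (m(S) = S*(S - 133) = S*(-133 + S))
sqrt(m(-107) + 8197) = sqrt(-107*(-133 - 107) + 8197) = sqrt(-107*(-240) + 8197) = sqrt(25680 + 8197) = sqrt(33877)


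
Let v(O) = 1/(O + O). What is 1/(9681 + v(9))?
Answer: 18/174259 ≈ 0.00010329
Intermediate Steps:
v(O) = 1/(2*O)
1/(9681 + v(9)) = 1/(9681 + (½)/9) = 1/(9681 + (½)*(⅑)) = 1/(9681 + 1/18) = 1/(174259/18) = 18/174259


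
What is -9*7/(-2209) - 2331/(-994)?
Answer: 744543/313678 ≈ 2.3736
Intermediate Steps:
-9*7/(-2209) - 2331/(-994) = -63*(-1/2209) - 2331*(-1/994) = 63/2209 + 333/142 = 744543/313678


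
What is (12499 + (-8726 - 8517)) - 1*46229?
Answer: -50973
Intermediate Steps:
(12499 + (-8726 - 8517)) - 1*46229 = (12499 - 17243) - 46229 = -4744 - 46229 = -50973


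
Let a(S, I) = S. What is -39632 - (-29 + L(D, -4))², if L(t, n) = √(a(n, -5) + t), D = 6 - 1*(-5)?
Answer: -40480 + 58*√7 ≈ -40327.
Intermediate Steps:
D = 11 (D = 6 + 5 = 11)
L(t, n) = √(n + t)
-39632 - (-29 + L(D, -4))² = -39632 - (-29 + √(-4 + 11))² = -39632 - (-29 + √7)²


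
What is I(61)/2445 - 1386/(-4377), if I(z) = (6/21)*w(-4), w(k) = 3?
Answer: 2638628/8323595 ≈ 0.31701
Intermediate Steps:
I(z) = 6/7 (I(z) = (6/21)*3 = (6*(1/21))*3 = (2/7)*3 = 6/7)
I(61)/2445 - 1386/(-4377) = (6/7)/2445 - 1386/(-4377) = (6/7)*(1/2445) - 1386*(-1/4377) = 2/5705 + 462/1459 = 2638628/8323595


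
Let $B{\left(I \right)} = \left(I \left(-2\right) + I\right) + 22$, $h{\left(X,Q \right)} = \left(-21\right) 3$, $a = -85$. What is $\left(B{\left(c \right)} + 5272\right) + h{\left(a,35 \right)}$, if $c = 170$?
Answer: $5061$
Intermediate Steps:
$h{\left(X,Q \right)} = -63$
$B{\left(I \right)} = 22 - I$ ($B{\left(I \right)} = \left(- 2 I + I\right) + 22 = - I + 22 = 22 - I$)
$\left(B{\left(c \right)} + 5272\right) + h{\left(a,35 \right)} = \left(\left(22 - 170\right) + 5272\right) - 63 = \left(-148 + 5272\right) - 63 = 5124 - 63 = 5061$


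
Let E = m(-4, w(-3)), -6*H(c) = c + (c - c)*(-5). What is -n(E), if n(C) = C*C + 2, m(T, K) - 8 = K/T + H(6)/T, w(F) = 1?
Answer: -66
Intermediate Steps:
H(c) = -c/6 (H(c) = -(c + (c - c)*(-5))/6 = -(c + 0*(-5))/6 = -(c + 0)/6 = -c/6)
m(T, K) = 8 - 1/T + K/T (m(T, K) = 8 + (K/T + (-⅙*6)/T) = 8 + (K/T - 1/T) = 8 + (-1/T + K/T) = 8 - 1/T + K/T)
E = 8 (E = (-1 + 1 + 8*(-4))/(-4) = -(-1 + 1 - 32)/4 = -¼*(-32) = 8)
n(C) = 2 + C² (n(C) = C² + 2 = 2 + C²)
-n(E) = -(2 + 8²) = -(2 + 64) = -1*66 = -66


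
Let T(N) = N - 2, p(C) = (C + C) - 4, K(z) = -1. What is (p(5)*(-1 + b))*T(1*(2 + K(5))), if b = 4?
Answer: -18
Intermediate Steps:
p(C) = -4 + 2*C (p(C) = 2*C - 4 = -4 + 2*C)
T(N) = -2 + N
(p(5)*(-1 + b))*T(1*(2 + K(5))) = ((-4 + 2*5)*(-1 + 4))*(-2 + 1*(2 - 1)) = ((-4 + 10)*3)*(-2 + 1*1) = (6*3)*(-2 + 1) = 18*(-1) = -18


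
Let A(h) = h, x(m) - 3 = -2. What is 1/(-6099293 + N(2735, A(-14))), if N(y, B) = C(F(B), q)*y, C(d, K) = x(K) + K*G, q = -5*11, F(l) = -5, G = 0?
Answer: -1/6096558 ≈ -1.6403e-7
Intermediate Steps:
x(m) = 1 (x(m) = 3 - 2 = 1)
q = -55
C(d, K) = 1 (C(d, K) = 1 + K*0 = 1 + 0 = 1)
N(y, B) = y (N(y, B) = 1*y = y)
1/(-6099293 + N(2735, A(-14))) = 1/(-6099293 + 2735) = 1/(-6096558) = -1/6096558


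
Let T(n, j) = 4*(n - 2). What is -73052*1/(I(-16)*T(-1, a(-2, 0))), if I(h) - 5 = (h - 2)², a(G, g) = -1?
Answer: 2609/141 ≈ 18.504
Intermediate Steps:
T(n, j) = -8 + 4*n (T(n, j) = 4*(-2 + n) = -8 + 4*n)
I(h) = 5 + (-2 + h)² (I(h) = 5 + (h - 2)² = 5 + (-2 + h)²)
-73052*1/(I(-16)*T(-1, a(-2, 0))) = -73052*1/((-8 + 4*(-1))*(5 + (-2 - 16)²)) = -73052*1/((-8 - 4)*(5 + (-18)²)) = -73052*(-1/(12*(5 + 324))) = -73052/((-12*329)) = -73052/(-3948) = -73052*(-1/3948) = 2609/141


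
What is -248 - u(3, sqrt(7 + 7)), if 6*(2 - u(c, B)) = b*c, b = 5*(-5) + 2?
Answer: -523/2 ≈ -261.50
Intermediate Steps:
b = -23 (b = -25 + 2 = -23)
u(c, B) = 2 + 23*c/6 (u(c, B) = 2 - (-23)*c/6 = 2 + 23*c/6)
-248 - u(3, sqrt(7 + 7)) = -248 - (2 + (23/6)*3) = -248 - (2 + 23/2) = -248 - 1*27/2 = -248 - 27/2 = -523/2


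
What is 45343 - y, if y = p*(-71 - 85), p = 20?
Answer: 48463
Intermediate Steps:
y = -3120 (y = 20*(-71 - 85) = 20*(-156) = -3120)
45343 - y = 45343 - 1*(-3120) = 45343 + 3120 = 48463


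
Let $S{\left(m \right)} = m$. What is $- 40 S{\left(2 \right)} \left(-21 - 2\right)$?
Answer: $1840$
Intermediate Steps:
$- 40 S{\left(2 \right)} \left(-21 - 2\right) = \left(-40\right) 2 \left(-21 - 2\right) = \left(-80\right) \left(-23\right) = 1840$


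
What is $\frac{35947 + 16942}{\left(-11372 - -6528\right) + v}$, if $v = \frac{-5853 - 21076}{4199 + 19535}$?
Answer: $- \frac{1255267526}{114994425} \approx -10.916$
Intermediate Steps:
$v = - \frac{26929}{23734} \approx -1.1346$
$\frac{35947 + 16942}{\left(-11372 - -6528\right) + v} = \frac{35947 + 16942}{\left(-11372 - -6528\right) - \frac{26929}{23734}} = \frac{52889}{\left(-11372 + 6528\right) - \frac{26929}{23734}} = \frac{52889}{-4844 - \frac{26929}{23734}} = \frac{52889}{- \frac{114994425}{23734}} = 52889 \left(- \frac{23734}{114994425}\right) = - \frac{1255267526}{114994425}$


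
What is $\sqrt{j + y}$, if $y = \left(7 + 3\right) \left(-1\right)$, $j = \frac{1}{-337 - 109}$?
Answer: $\frac{i \sqrt{1989606}}{446} \approx 3.1626 i$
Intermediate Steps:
$j = - \frac{1}{446}$ ($j = \frac{1}{-446} = - \frac{1}{446} \approx -0.0022422$)
$y = -10$ ($y = 10 \left(-1\right) = -10$)
$\sqrt{j + y} = \sqrt{- \frac{1}{446} - 10} = \sqrt{- \frac{4461}{446}} = \frac{i \sqrt{1989606}}{446}$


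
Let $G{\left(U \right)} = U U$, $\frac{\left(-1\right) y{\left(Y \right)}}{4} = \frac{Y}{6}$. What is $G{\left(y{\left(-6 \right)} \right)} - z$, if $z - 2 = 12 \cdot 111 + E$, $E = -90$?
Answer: $-1228$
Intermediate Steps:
$y{\left(Y \right)} = - \frac{2 Y}{3}$ ($y{\left(Y \right)} = - 4 \frac{Y}{6} = - \frac{2 Y}{3}$)
$G{\left(U \right)} = U^{2}$
$z = 1244$ ($z = 2 + \left(12 \cdot 111 - 90\right) = 2 + \left(1332 - 90\right) = 2 + 1242 = 1244$)
$G{\left(y{\left(-6 \right)} \right)} - z = \left(\left(- \frac{2}{3}\right) \left(-6\right)\right)^{2} - 1244 = 4^{2} - 1244 = 16 - 1244 = -1228$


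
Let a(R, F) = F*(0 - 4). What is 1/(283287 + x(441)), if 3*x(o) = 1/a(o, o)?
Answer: 5292/1499154803 ≈ 3.5300e-6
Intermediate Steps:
a(R, F) = -4*F (a(R, F) = F*(-4) = -4*F)
x(o) = -1/(12*o) (x(o) = 1/(3*((-4*o))) = (-1/(4*o))/3 = -1/(12*o))
1/(283287 + x(441)) = 1/(283287 - 1/12/441) = 1/(283287 - 1/12*1/441) = 1/(283287 - 1/5292) = 1/(1499154803/5292) = 5292/1499154803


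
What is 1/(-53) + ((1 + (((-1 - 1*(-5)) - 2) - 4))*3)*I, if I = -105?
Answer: 16694/53 ≈ 314.98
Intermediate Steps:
1/(-53) + ((1 + (((-1 - 1*(-5)) - 2) - 4))*3)*I = 1/(-53) + ((1 + (((-1 - 1*(-5)) - 2) - 4))*3)*(-105) = -1/53 + ((1 + (((-1 + 5) - 2) - 4))*3)*(-105) = -1/53 + ((1 + ((4 - 2) - 4))*3)*(-105) = -1/53 + ((1 + (2 - 4))*3)*(-105) = -1/53 + ((1 - 2)*3)*(-105) = -1/53 - 1*3*(-105) = -1/53 - 3*(-105) = -1/53 + 315 = 16694/53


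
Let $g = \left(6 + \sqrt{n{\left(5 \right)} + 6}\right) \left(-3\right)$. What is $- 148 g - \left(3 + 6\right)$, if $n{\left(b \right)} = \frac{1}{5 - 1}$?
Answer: $3765$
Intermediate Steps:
$n{\left(b \right)} = \frac{1}{4}$
$g = - \frac{51}{2}$ ($g = \left(6 + \sqrt{\frac{1}{4} + 6}\right) \left(-3\right) = \left(6 + \sqrt{\frac{25}{4}}\right) \left(-3\right) = \left(6 + \frac{5}{2}\right) \left(-3\right) = \frac{17}{2} \left(-3\right) = - \frac{51}{2} \approx -25.5$)
$- 148 g - \left(3 + 6\right) = \left(-148\right) \left(- \frac{51}{2}\right) - \left(3 + 6\right) = 3774 - 9 = 3765$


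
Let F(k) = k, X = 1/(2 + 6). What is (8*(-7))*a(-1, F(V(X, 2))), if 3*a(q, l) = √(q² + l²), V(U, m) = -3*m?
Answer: -56*√37/3 ≈ -113.54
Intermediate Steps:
X = ⅛ (X = 1/8 = ⅛ ≈ 0.12500)
a(q, l) = √(l² + q²)/3 (a(q, l) = √(q² + l²)/3 = √(l² + q²)/3)
(8*(-7))*a(-1, F(V(X, 2))) = (8*(-7))*(√((-3*2)² + (-1)²)/3) = -56*√((-6)² + 1)/3 = -56*√(36 + 1)/3 = -56*√37/3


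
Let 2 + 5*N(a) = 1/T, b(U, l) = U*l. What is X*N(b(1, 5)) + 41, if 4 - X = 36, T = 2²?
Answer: 261/5 ≈ 52.200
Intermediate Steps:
T = 4
X = -32 (X = 4 - 1*36 = 4 - 36 = -32)
N(a) = -7/20 (N(a) = -⅖ + (⅕)/4 = -⅖ + (⅕)*(¼) = -⅖ + 1/20 = -7/20)
X*N(b(1, 5)) + 41 = -32*(-7/20) + 41 = 56/5 + 41 = 261/5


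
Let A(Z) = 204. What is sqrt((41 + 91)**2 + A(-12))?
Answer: 2*sqrt(4407) ≈ 132.77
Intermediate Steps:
sqrt((41 + 91)**2 + A(-12)) = sqrt((41 + 91)**2 + 204) = sqrt(132**2 + 204) = sqrt(17424 + 204) = sqrt(17628) = 2*sqrt(4407)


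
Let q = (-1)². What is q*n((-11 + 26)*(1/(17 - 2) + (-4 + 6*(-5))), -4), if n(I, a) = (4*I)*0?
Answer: 0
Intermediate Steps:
n(I, a) = 0
q = 1
q*n((-11 + 26)*(1/(17 - 2) + (-4 + 6*(-5))), -4) = 1*0 = 0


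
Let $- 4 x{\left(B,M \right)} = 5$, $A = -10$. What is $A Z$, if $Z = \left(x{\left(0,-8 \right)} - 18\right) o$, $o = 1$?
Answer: $\frac{385}{2} \approx 192.5$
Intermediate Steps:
$x{\left(B,M \right)} = - \frac{5}{4}$ ($x{\left(B,M \right)} = \left(- \frac{1}{4}\right) 5 = - \frac{5}{4}$)
$Z = - \frac{77}{4}$ ($Z = \left(- \frac{5}{4} - 18\right) 1 = \left(- \frac{77}{4}\right) 1 = - \frac{77}{4} \approx -19.25$)
$A Z = \left(-10\right) \left(- \frac{77}{4}\right) = \frac{385}{2}$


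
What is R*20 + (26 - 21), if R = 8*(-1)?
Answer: -155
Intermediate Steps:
R = -8
R*20 + (26 - 21) = -8*20 + (26 - 21) = -160 + 5 = -155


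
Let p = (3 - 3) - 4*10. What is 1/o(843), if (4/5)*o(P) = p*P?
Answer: -1/42150 ≈ -2.3725e-5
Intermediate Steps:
p = -40 (p = 0 - 40 = -40)
o(P) = -50*P (o(P) = 5*(-40*P)/4 = -50*P)
1/o(843) = 1/(-50*843) = 1/(-42150) = -1/42150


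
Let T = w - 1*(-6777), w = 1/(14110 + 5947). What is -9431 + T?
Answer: -53231277/20057 ≈ -2654.0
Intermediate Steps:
w = 1/20057 ≈ 4.9858e-5
T = 135926290/20057 (T = 1/20057 - 1*(-6777) = 1/20057 + 6777 = 135926290/20057 ≈ 6777.0)
-9431 + T = -9431 + 135926290/20057 = -53231277/20057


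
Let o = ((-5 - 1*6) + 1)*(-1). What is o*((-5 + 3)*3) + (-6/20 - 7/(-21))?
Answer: -1799/30 ≈ -59.967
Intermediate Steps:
o = 10 (o = ((-5 - 6) + 1)*(-1) = (-11 + 1)*(-1) = -10*(-1) = 10)
o*((-5 + 3)*3) + (-6/20 - 7/(-21)) = 10*((-5 + 3)*3) + (-6/20 - 7/(-21)) = 10*(-2*3) + (-6*1/20 - 7*(-1/21)) = 10*(-6) + (-3/10 + 1/3) = -60 + 1/30 = -1799/30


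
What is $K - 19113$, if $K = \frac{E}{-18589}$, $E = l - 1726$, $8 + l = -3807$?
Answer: $- \frac{355286016}{18589} \approx -19113.0$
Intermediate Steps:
$l = -3815$ ($l = -8 - 3807 = -3815$)
$E = -5541$ ($E = -3815 - 1726 = -5541$)
$K = \frac{5541}{18589}$ ($K = - \frac{5541}{-18589} = \left(-5541\right) \left(- \frac{1}{18589}\right) = \frac{5541}{18589} \approx 0.29808$)
$K - 19113 = \frac{5541}{18589} - 19113 = - \frac{355286016}{18589}$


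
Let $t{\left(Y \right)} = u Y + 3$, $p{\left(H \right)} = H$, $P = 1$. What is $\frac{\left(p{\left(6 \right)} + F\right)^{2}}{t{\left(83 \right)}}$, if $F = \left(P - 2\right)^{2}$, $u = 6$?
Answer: $\frac{49}{501} \approx 0.097804$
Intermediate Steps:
$t{\left(Y \right)} = 3 + 6 Y$ ($t{\left(Y \right)} = 6 Y + 3 = 3 + 6 Y$)
$F = 1$ ($F = \left(1 - 2\right)^{2} = \left(-1\right)^{2} = 1$)
$\frac{\left(p{\left(6 \right)} + F\right)^{2}}{t{\left(83 \right)}} = \frac{\left(6 + 1\right)^{2}}{3 + 6 \cdot 83} = \frac{7^{2}}{3 + 498} = \frac{49}{501}$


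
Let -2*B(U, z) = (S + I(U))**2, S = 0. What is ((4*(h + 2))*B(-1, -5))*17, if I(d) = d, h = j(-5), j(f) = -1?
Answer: -34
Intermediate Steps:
h = -1
B(U, z) = -U**2/2 (B(U, z) = -(0 + U)**2/2 = -U**2/2)
((4*(h + 2))*B(-1, -5))*17 = ((4*(-1 + 2))*(-1/2*(-1)**2))*17 = ((4*1)*(-1/2*1))*17 = (4*(-1/2))*17 = -2*17 = -34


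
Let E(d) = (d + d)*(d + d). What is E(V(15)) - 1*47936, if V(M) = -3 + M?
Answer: -47360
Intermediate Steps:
E(d) = 4*d² (E(d) = (2*d)*(2*d) = 4*d²)
E(V(15)) - 1*47936 = 4*(-3 + 15)² - 1*47936 = 4*12² - 47936 = 4*144 - 47936 = 576 - 47936 = -47360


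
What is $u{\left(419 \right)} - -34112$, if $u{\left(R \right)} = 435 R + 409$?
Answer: $216786$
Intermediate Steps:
$u{\left(R \right)} = 409 + 435 R$
$u{\left(419 \right)} - -34112 = \left(409 + 435 \cdot 419\right) - -34112 = \left(409 + 182265\right) + 34112 = 182674 + 34112 = 216786$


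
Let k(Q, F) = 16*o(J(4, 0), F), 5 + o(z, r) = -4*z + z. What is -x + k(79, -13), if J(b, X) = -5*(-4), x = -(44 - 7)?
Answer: -1003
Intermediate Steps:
x = -37 (x = -1*37 = -37)
J(b, X) = 20
o(z, r) = -5 - 3*z (o(z, r) = -5 + (-4*z + z) = -5 - 3*z)
k(Q, F) = -1040 (k(Q, F) = 16*(-5 - 3*20) = 16*(-5 - 60) = 16*(-65) = -1040)
-x + k(79, -13) = -1*(-37) - 1040 = 37 - 1040 = -1003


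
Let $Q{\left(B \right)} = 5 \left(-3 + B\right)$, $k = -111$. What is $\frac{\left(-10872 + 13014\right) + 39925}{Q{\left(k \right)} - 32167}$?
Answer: $- \frac{42067}{32737} \approx -1.285$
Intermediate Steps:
$Q{\left(B \right)} = -15 + 5 B$
$\frac{\left(-10872 + 13014\right) + 39925}{Q{\left(k \right)} - 32167} = \frac{\left(-10872 + 13014\right) + 39925}{\left(-15 + 5 \left(-111\right)\right) - 32167} = \frac{2142 + 39925}{\left(-15 - 555\right) - 32167} = \frac{42067}{-570 - 32167} = \frac{42067}{-32737} = 42067 \left(- \frac{1}{32737}\right) = - \frac{42067}{32737}$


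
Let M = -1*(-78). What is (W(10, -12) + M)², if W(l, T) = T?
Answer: 4356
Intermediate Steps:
M = 78
(W(10, -12) + M)² = (-12 + 78)² = 66² = 4356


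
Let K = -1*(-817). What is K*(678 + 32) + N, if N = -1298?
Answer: 578772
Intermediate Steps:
K = 817
K*(678 + 32) + N = 817*(678 + 32) - 1298 = 817*710 - 1298 = 580070 - 1298 = 578772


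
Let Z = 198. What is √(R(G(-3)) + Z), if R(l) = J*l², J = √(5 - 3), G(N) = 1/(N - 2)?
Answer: √(4950 + √2)/5 ≈ 14.073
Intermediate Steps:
G(N) = 1/(-2 + N)
J = √2 ≈ 1.4142
R(l) = √2*l²
√(R(G(-3)) + Z) = √(√2*(1/(-2 - 3))² + 198) = √(√2*(1/(-5))² + 198) = √(√2*(-⅕)² + 198) = √(√2*(1/25) + 198) = √(√2/25 + 198) = √(198 + √2/25)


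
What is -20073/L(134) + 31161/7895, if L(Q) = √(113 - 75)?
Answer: 31161/7895 - 20073*√38/38 ≈ -3252.3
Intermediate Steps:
L(Q) = √38
-20073/L(134) + 31161/7895 = -20073*√38/38 + 31161/7895 = 31161/7895 - 20073*√38/38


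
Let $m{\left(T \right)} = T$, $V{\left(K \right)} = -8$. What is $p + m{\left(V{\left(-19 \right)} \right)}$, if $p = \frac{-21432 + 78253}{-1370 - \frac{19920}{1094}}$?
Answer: $- \frac{37155887}{759350} \approx -48.931$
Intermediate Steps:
$p = - \frac{31081087}{759350}$ ($p = \frac{56821}{-1370 - \frac{9960}{547}} = \frac{56821}{- \frac{759350}{547}} = 56821 \left(- \frac{547}{759350}\right) = - \frac{31081087}{759350} \approx -40.931$)
$p + m{\left(V{\left(-19 \right)} \right)} = - \frac{31081087}{759350} - 8 = - \frac{37155887}{759350}$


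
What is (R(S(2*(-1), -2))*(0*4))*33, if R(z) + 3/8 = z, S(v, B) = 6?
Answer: 0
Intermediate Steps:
R(z) = -3/8 + z
(R(S(2*(-1), -2))*(0*4))*33 = ((-3/8 + 6)*(0*4))*33 = ((45/8)*0)*33 = 0*33 = 0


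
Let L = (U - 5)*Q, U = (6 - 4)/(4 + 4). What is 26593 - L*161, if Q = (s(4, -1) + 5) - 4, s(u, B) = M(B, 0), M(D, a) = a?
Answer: 109431/4 ≈ 27358.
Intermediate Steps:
U = ¼ (U = 2/8 = 2*(⅛) = ¼ ≈ 0.25000)
s(u, B) = 0
Q = 1 (Q = (0 + 5) - 4 = 5 - 4 = 1)
L = -19/4 (L = (¼ - 5)*1 = -19/4*1 = -19/4 ≈ -4.7500)
26593 - L*161 = 26593 - (-19)*161/4 = 26593 - 1*(-3059/4) = 26593 + 3059/4 = 109431/4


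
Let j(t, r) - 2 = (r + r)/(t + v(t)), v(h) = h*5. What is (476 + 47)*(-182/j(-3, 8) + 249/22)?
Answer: -8772279/110 ≈ -79748.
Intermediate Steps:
v(h) = 5*h
j(t, r) = 2 + r/(3*t) (j(t, r) = 2 + (r + r)/(t + 5*t) = 2 + (2*r)/((6*t)) = 2 + (2*r)*(1/(6*t)) = 2 + r/(3*t))
(476 + 47)*(-182/j(-3, 8) + 249/22) = (476 + 47)*(-182/(2 + (⅓)*8/(-3)) + 249/22) = 523*(-182/(2 + (⅓)*8*(-⅓)) + 249*(1/22)) = 523*(-182/(2 - 8/9) + 249/22) = 523*(-182/10/9 + 249/22) = 523*(-182*9/10 + 249/22) = 523*(-819/5 + 249/22) = 523*(-16773/110) = -8772279/110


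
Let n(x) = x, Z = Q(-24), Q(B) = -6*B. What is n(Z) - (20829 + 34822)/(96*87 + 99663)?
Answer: 815711/5685 ≈ 143.48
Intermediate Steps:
Z = 144 (Z = -6*(-24) = 144)
n(Z) - (20829 + 34822)/(96*87 + 99663) = 144 - (20829 + 34822)/(96*87 + 99663) = 144 - 55651/(8352 + 99663) = 144 - 55651/108015 = 144 - 1*2929/5685 = 144 - 2929/5685 = 815711/5685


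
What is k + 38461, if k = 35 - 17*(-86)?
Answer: 39958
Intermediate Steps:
k = 1497 (k = 35 + 1462 = 1497)
k + 38461 = 1497 + 38461 = 39958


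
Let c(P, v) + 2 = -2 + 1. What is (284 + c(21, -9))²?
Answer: 78961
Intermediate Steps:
c(P, v) = -3 (c(P, v) = -2 + (-2 + 1) = -2 - 1 = -3)
(284 + c(21, -9))² = (284 - 3)² = 281² = 78961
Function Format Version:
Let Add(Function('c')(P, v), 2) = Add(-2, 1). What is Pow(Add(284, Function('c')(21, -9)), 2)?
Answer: 78961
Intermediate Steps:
Function('c')(P, v) = -3 (Function('c')(P, v) = Add(-2, Add(-2, 1)) = Add(-2, -1) = -3)
Pow(Add(284, Function('c')(21, -9)), 2) = Pow(Add(284, -3), 2) = Pow(281, 2) = 78961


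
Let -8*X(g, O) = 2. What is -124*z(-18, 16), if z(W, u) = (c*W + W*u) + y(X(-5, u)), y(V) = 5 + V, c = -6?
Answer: 21731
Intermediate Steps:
X(g, O) = -¼ (X(g, O) = -⅛*2 = -¼)
z(W, u) = 19/4 - 6*W + W*u (z(W, u) = (-6*W + W*u) + (5 - ¼) = (-6*W + W*u) + 19/4 = 19/4 - 6*W + W*u)
-124*z(-18, 16) = -124*(19/4 - 6*(-18) - 18*16) = -124*(19/4 + 108 - 288) = -124*(-701/4) = 21731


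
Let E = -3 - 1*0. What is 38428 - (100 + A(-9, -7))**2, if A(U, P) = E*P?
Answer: 23787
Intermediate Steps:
E = -3 (E = -3 + 0 = -3)
A(U, P) = -3*P
38428 - (100 + A(-9, -7))**2 = 38428 - (100 - 3*(-7))**2 = 38428 - (100 + 21)**2 = 38428 - 1*121**2 = 38428 - 1*14641 = 38428 - 14641 = 23787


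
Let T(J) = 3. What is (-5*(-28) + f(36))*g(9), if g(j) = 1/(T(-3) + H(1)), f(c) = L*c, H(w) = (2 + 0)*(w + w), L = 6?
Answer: 356/7 ≈ 50.857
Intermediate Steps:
H(w) = 4*w (H(w) = 2*(2*w) = 4*w)
f(c) = 6*c
g(j) = ⅐ (g(j) = 1/(3 + 4*1) = 1/(3 + 4) = 1/7 = ⅐)
(-5*(-28) + f(36))*g(9) = (-5*(-28) + 6*36)*(⅐) = (140 + 216)*(⅐) = 356*(⅐) = 356/7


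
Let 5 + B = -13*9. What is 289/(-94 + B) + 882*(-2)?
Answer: -381313/216 ≈ -1765.3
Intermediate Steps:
B = -122 (B = -5 - 13*9 = -5 - 117 = -122)
289/(-94 + B) + 882*(-2) = 289/(-94 - 122) + 882*(-2) = 289/(-216) - 1764 = -1/216*289 - 1764 = -289/216 - 1764 = -381313/216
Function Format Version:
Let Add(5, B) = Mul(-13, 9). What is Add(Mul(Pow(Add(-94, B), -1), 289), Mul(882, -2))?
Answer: Rational(-381313, 216) ≈ -1765.3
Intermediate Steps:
B = -122 (B = Add(-5, Mul(-13, 9)) = Add(-5, -117) = -122)
Add(Mul(Pow(Add(-94, B), -1), 289), Mul(882, -2)) = Add(Mul(Pow(Add(-94, -122), -1), 289), Mul(882, -2)) = Add(Mul(Pow(-216, -1), 289), -1764) = Add(Mul(Rational(-1, 216), 289), -1764) = Add(Rational(-289, 216), -1764) = Rational(-381313, 216)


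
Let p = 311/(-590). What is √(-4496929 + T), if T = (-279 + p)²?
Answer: I*√1538182048659/590 ≈ 2102.1*I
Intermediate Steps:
p = -311/590 (p = 311*(-1/590) = -311/590 ≈ -0.52712)
T = 27198936241/348100 (T = (-279 - 311/590)² = (-164921/590)² = 27198936241/348100 ≈ 78135.)
√(-4496929 + T) = √(-4496929 + 27198936241/348100) = √(-1538182048659/348100) = I*√1538182048659/590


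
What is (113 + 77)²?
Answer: 36100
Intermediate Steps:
(113 + 77)² = 190² = 36100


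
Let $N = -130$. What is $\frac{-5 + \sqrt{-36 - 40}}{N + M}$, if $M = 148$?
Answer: $- \frac{5}{18} + \frac{i \sqrt{19}}{9} \approx -0.27778 + 0.48432 i$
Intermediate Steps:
$\frac{-5 + \sqrt{-36 - 40}}{N + M} = \frac{-5 + \sqrt{-36 - 40}}{-130 + 148} = \frac{-5 + \sqrt{-76}}{18} = \left(-5 + 2 i \sqrt{19}\right) \frac{1}{18} = - \frac{5}{18} + \frac{i \sqrt{19}}{9}$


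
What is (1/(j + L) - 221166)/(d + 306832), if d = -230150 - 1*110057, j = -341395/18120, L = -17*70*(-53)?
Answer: 16845285395314/2542033586125 ≈ 6.6267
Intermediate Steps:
L = 63070 (L = -1190*(-53) = 63070)
j = -68279/3624 (j = -341395*1/18120 = -68279/3624 ≈ -18.841)
d = -340207 (d = -230150 - 110057 = -340207)
(1/(j + L) - 221166)/(d + 306832) = (1/(-68279/3624 + 63070) - 221166)/(-340207 + 306832) = (1/(228497401/3624) - 221166)/(-33375) = (3624/228497401 - 221166)*(-1/33375) = -50535856185942/228497401*(-1/33375) = 16845285395314/2542033586125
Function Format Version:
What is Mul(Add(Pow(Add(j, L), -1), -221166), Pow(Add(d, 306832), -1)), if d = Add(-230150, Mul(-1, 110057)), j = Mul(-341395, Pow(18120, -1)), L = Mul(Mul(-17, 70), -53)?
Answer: Rational(16845285395314, 2542033586125) ≈ 6.6267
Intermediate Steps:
L = 63070 (L = Mul(-1190, -53) = 63070)
j = Rational(-68279, 3624) (j = Mul(-341395, Rational(1, 18120)) = Rational(-68279, 3624) ≈ -18.841)
d = -340207 (d = Add(-230150, -110057) = -340207)
Mul(Add(Pow(Add(j, L), -1), -221166), Pow(Add(d, 306832), -1)) = Mul(Add(Pow(Add(Rational(-68279, 3624), 63070), -1), -221166), Pow(Add(-340207, 306832), -1)) = Mul(Add(Pow(Rational(228497401, 3624), -1), -221166), Pow(-33375, -1)) = Mul(Add(Rational(3624, 228497401), -221166), Rational(-1, 33375)) = Mul(Rational(-50535856185942, 228497401), Rational(-1, 33375)) = Rational(16845285395314, 2542033586125)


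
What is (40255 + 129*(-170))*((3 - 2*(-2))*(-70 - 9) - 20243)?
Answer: -381086700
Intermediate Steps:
(40255 + 129*(-170))*((3 - 2*(-2))*(-70 - 9) - 20243) = (40255 - 21930)*((3 + 4)*(-79) - 20243) = 18325*(7*(-79) - 20243) = 18325*(-553 - 20243) = 18325*(-20796) = -381086700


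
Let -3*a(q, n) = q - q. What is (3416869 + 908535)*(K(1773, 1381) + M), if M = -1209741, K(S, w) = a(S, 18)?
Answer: -5232618560364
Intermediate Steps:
a(q, n) = 0 (a(q, n) = -(q - q)/3 = -1/3*0 = 0)
K(S, w) = 0
(3416869 + 908535)*(K(1773, 1381) + M) = (3416869 + 908535)*(0 - 1209741) = 4325404*(-1209741) = -5232618560364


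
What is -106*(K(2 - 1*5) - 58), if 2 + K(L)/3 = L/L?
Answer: 6466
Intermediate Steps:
K(L) = -3 (K(L) = -6 + 3*(L/L) = -6 + 3*1 = -6 + 3 = -3)
-106*(K(2 - 1*5) - 58) = -106*(-3 - 58) = -106*(-61) = 6466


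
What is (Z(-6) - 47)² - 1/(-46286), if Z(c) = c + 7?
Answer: 97941177/46286 ≈ 2116.0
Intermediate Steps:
Z(c) = 7 + c
(Z(-6) - 47)² - 1/(-46286) = ((7 - 6) - 47)² - 1/(-46286) = (1 - 47)² - 1*(-1/46286) = (-46)² + 1/46286 = 2116 + 1/46286 = 97941177/46286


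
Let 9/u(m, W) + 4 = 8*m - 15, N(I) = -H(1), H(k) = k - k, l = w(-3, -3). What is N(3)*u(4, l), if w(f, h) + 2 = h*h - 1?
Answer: 0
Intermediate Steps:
w(f, h) = -3 + h² (w(f, h) = -2 + (h*h - 1) = -2 + (h² - 1) = -2 + (-1 + h²) = -3 + h²)
l = 6 (l = -3 + (-3)² = -3 + 9 = 6)
H(k) = 0
N(I) = 0 (N(I) = -1*0 = 0)
u(m, W) = 9/(-19 + 8*m) (u(m, W) = 9/(-4 + (8*m - 15)) = 9/(-4 + (-15 + 8*m)) = 9/(-19 + 8*m))
N(3)*u(4, l) = 0*(9/(-19 + 8*4)) = 0*(9/(-19 + 32)) = 0*(9/13) = 0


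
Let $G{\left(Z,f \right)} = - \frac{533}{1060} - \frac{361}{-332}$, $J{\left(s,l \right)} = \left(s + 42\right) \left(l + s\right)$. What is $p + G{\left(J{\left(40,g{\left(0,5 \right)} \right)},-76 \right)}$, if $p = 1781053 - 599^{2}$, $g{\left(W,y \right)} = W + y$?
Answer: $\frac{62564891193}{43990} \approx 1.4223 \cdot 10^{6}$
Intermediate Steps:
$p = 1422252$ ($p = 1781053 - 358801 = 1422252$)
$J{\left(s,l \right)} = \left(42 + s\right) \left(l + s\right)$
$G{\left(Z,f \right)} = \frac{25713}{43990}$ ($G{\left(Z,f \right)} = \left(-533\right) \frac{1}{1060} - - \frac{361}{332} = - \frac{533}{1060} + \frac{361}{332} = \frac{25713}{43990}$)
$p + G{\left(J{\left(40,g{\left(0,5 \right)} \right)},-76 \right)} = 1422252 + \frac{25713}{43990} = \frac{62564891193}{43990}$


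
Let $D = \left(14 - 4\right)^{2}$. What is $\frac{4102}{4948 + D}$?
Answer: $\frac{2051}{2524} \approx 0.8126$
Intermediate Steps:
$D = 100$ ($D = 10^{2} = 100$)
$\frac{4102}{4948 + D} = \frac{4102}{4948 + 100} = \frac{4102}{5048} = 4102 \cdot \frac{1}{5048} = \frac{2051}{2524}$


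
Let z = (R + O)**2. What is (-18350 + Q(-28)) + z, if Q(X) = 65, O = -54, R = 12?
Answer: -16521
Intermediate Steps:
z = 1764 (z = (12 - 54)**2 = (-42)**2 = 1764)
(-18350 + Q(-28)) + z = (-18350 + 65) + 1764 = -18285 + 1764 = -16521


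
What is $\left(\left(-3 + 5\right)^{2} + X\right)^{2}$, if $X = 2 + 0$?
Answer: $36$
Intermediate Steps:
$X = 2$
$\left(\left(-3 + 5\right)^{2} + X\right)^{2} = \left(\left(-3 + 5\right)^{2} + 2\right)^{2} = \left(2^{2} + 2\right)^{2} = \left(4 + 2\right)^{2} = 6^{2} = 36$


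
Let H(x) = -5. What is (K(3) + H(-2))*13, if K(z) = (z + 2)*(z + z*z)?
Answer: 715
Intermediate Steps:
K(z) = (2 + z)*(z + z²)
(K(3) + H(-2))*13 = (3*(2 + 3² + 3*3) - 5)*13 = (3*(2 + 9 + 9) - 5)*13 = (3*20 - 5)*13 = (60 - 5)*13 = 55*13 = 715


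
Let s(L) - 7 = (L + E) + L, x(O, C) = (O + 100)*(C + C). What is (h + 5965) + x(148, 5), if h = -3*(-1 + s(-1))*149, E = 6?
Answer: 3975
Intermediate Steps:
x(O, C) = 2*C*(100 + O) (x(O, C) = (100 + O)*(2*C) = 2*C*(100 + O))
s(L) = 13 + 2*L (s(L) = 7 + ((L + 6) + L) = 7 + ((6 + L) + L) = 7 + (6 + 2*L) = 13 + 2*L)
h = -4470 (h = -3*(-1 + (13 + 2*(-1)))*149 = -3*(-1 + (13 - 2))*149 = -3*(-1 + 11)*149 = -3*10*149 = -30*149 = -4470)
(h + 5965) + x(148, 5) = (-4470 + 5965) + 2*5*(100 + 148) = 1495 + 2*5*248 = 1495 + 2480 = 3975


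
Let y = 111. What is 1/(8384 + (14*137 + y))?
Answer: 1/10413 ≈ 9.6034e-5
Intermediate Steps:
1/(8384 + (14*137 + y)) = 1/(8384 + (14*137 + 111)) = 1/(8384 + (1918 + 111)) = 1/(8384 + 2029) = 1/10413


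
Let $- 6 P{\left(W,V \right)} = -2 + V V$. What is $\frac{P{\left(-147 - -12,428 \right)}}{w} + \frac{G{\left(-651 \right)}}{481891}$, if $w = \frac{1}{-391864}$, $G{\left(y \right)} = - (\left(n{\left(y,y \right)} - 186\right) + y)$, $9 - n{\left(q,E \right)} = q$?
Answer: $\frac{17295653788265515}{1445673} \approx 1.1964 \cdot 10^{10}$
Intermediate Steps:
$n{\left(q,E \right)} = 9 - q$
$G{\left(y \right)} = 177$ ($G{\left(y \right)} = - (\left(\left(9 - y\right) - 186\right) + y) = - (\left(-177 - y\right) + y) = \left(-1\right) \left(-177\right) = 177$)
$w = - \frac{1}{391864} \approx -2.5519 \cdot 10^{-6}$
$P{\left(W,V \right)} = \frac{1}{3} - \frac{V^{2}}{6}$ ($P{\left(W,V \right)} = - \frac{-2 + V V}{6} = - \frac{-2 + V^{2}}{6} = \frac{1}{3} - \frac{V^{2}}{6}$)
$\frac{P{\left(-147 - -12,428 \right)}}{w} + \frac{G{\left(-651 \right)}}{481891} = \frac{\frac{1}{3} - \frac{428^{2}}{6}}{- \frac{1}{391864}} + \frac{177}{481891} = \left(\frac{1}{3} - \frac{91592}{3}\right) \left(-391864\right) + 177 \cdot \frac{1}{481891} = \left(\frac{1}{3} - \frac{91592}{3}\right) \left(-391864\right) + \frac{177}{481891} = \left(- \frac{91591}{3}\right) \left(-391864\right) + \frac{177}{481891} = \frac{35891215624}{3} + \frac{177}{481891} = \frac{17295653788265515}{1445673}$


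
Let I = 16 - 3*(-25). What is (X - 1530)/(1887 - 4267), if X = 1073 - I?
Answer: 137/595 ≈ 0.23025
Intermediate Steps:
I = 91 (I = 16 + 75 = 91)
X = 982 (X = 1073 - 1*91 = 1073 - 91 = 982)
(X - 1530)/(1887 - 4267) = (982 - 1530)/(1887 - 4267) = -548/(-2380) = -548*(-1/2380) = 137/595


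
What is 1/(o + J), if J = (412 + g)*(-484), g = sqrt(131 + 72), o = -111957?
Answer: -311365/96900609257 + 484*sqrt(203)/96900609257 ≈ -3.1421e-6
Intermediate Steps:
g = sqrt(203) ≈ 14.248
J = -199408 - 484*sqrt(203) (J = (412 + sqrt(203))*(-484) = -199408 - 484*sqrt(203) ≈ -2.0630e+5)
1/(o + J) = 1/(-111957 + (-199408 - 484*sqrt(203))) = 1/(-311365 - 484*sqrt(203))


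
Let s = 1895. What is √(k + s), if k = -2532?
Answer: 7*I*√13 ≈ 25.239*I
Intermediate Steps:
√(k + s) = √(-2532 + 1895) = √(-637) = 7*I*√13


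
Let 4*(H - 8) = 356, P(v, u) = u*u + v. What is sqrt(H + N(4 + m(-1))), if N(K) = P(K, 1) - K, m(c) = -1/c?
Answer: 7*sqrt(2) ≈ 9.8995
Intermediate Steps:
P(v, u) = v + u**2 (P(v, u) = u**2 + v = v + u**2)
N(K) = 1 (N(K) = (K + 1**2) - K = (K + 1) - K = (1 + K) - K = 1)
H = 97 (H = 8 + (1/4)*356 = 8 + 89 = 97)
sqrt(H + N(4 + m(-1))) = sqrt(97 + 1) = sqrt(98) = 7*sqrt(2)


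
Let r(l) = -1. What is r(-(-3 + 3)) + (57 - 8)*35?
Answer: 1714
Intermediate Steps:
r(-(-3 + 3)) + (57 - 8)*35 = -1 + (57 - 8)*35 = -1 + 49*35 = -1 + 1715 = 1714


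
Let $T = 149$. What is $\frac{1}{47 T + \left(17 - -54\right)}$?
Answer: $\frac{1}{7074} \approx 0.00014136$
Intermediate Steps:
$\frac{1}{47 T + \left(17 - -54\right)} = \frac{1}{47 \cdot 149 + \left(17 - -54\right)} = \frac{1}{7003 + \left(17 + 54\right)} = \frac{1}{7003 + 71} = \frac{1}{7074}$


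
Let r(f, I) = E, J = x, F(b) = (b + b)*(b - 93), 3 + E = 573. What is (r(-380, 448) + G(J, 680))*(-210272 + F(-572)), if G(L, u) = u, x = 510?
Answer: 688110000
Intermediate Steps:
E = 570 (E = -3 + 573 = 570)
F(b) = 2*b*(-93 + b) (F(b) = (2*b)*(-93 + b) = 2*b*(-93 + b))
J = 510
r(f, I) = 570
(r(-380, 448) + G(J, 680))*(-210272 + F(-572)) = (570 + 680)*(-210272 + 2*(-572)*(-93 - 572)) = 1250*(-210272 + 2*(-572)*(-665)) = 1250*(-210272 + 760760) = 1250*550488 = 688110000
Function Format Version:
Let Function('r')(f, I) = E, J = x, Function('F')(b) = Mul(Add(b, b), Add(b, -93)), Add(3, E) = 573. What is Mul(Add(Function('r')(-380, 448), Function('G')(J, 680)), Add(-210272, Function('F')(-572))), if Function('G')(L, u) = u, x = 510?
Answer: 688110000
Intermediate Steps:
E = 570 (E = Add(-3, 573) = 570)
Function('F')(b) = Mul(2, b, Add(-93, b)) (Function('F')(b) = Mul(Mul(2, b), Add(-93, b)) = Mul(2, b, Add(-93, b)))
J = 510
Function('r')(f, I) = 570
Mul(Add(Function('r')(-380, 448), Function('G')(J, 680)), Add(-210272, Function('F')(-572))) = Mul(Add(570, 680), Add(-210272, Mul(2, -572, Add(-93, -572)))) = Mul(1250, Add(-210272, Mul(2, -572, -665))) = Mul(1250, Add(-210272, 760760)) = Mul(1250, 550488) = 688110000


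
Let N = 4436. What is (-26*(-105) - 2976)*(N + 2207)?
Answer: -1634178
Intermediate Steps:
(-26*(-105) - 2976)*(N + 2207) = (-26*(-105) - 2976)*(4436 + 2207) = (2730 - 2976)*6643 = -246*6643 = -1634178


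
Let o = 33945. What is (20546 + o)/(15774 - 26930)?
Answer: -54491/11156 ≈ -4.8845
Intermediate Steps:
(20546 + o)/(15774 - 26930) = (20546 + 33945)/(15774 - 26930) = 54491/(-11156) = 54491*(-1/11156) = -54491/11156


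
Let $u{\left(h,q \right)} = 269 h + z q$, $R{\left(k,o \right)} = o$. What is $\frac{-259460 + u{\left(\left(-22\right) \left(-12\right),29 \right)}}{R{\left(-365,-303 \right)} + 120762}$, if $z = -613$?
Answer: $- \frac{206221}{120459} \approx -1.712$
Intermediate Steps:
$u{\left(h,q \right)} = - 613 q + 269 h$ ($u{\left(h,q \right)} = 269 h - 613 q = - 613 q + 269 h$)
$\frac{-259460 + u{\left(\left(-22\right) \left(-12\right),29 \right)}}{R{\left(-365,-303 \right)} + 120762} = \frac{-259460 + \left(\left(-613\right) 29 + 269 \left(\left(-22\right) \left(-12\right)\right)\right)}{-303 + 120762} = \frac{-259460 + \left(-17777 + 269 \cdot 264\right)}{120459} = \left(-259460 + \left(-17777 + 71016\right)\right) \frac{1}{120459} = \left(-259460 + 53239\right) \frac{1}{120459} = \left(-206221\right) \frac{1}{120459} = - \frac{206221}{120459}$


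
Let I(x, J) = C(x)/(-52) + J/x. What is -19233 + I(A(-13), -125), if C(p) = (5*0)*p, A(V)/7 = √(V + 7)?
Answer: -19233 + 125*I*√6/42 ≈ -19233.0 + 7.2901*I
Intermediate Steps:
A(V) = 7*√(7 + V) (A(V) = 7*√(V + 7) = 7*√(7 + V))
C(p) = 0 (C(p) = 0*p = 0)
I(x, J) = J/x (I(x, J) = 0/(-52) + J/x = 0*(-1/52) + J/x = 0 + J/x = J/x)
-19233 + I(A(-13), -125) = -19233 - 125*1/(7*√(7 - 13)) = -19233 - 125*(-I*√6/42) = -19233 - (-125)*I*√6/42 = -19233 + 125*I*√6/42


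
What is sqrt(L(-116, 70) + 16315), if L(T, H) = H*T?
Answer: sqrt(8195) ≈ 90.526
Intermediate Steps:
sqrt(L(-116, 70) + 16315) = sqrt(70*(-116) + 16315) = sqrt(-8120 + 16315) = sqrt(8195)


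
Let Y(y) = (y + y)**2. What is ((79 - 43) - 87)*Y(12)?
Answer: -29376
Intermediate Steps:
Y(y) = 4*y**2 (Y(y) = (2*y)**2 = 4*y**2)
((79 - 43) - 87)*Y(12) = ((79 - 43) - 87)*(4*12**2) = (36 - 87)*(4*144) = -51*576 = -29376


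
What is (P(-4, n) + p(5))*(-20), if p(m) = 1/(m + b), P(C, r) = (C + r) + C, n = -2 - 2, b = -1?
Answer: 235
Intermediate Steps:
n = -4
P(C, r) = r + 2*C
p(m) = 1/(-1 + m) (p(m) = 1/(m - 1) = 1/(-1 + m))
(P(-4, n) + p(5))*(-20) = ((-4 + 2*(-4)) + 1/(-1 + 5))*(-20) = ((-4 - 8) + 1/4)*(-20) = (-12 + ¼)*(-20) = -47/4*(-20) = 235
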